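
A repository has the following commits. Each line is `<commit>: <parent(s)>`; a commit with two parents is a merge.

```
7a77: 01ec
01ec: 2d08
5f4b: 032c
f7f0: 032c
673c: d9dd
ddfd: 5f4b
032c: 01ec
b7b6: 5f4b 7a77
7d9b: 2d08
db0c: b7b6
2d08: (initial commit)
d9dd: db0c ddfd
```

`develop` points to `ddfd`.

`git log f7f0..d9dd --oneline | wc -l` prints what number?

Reachable from d9dd: {01ec, 032c, 2d08, 5f4b, 7a77, b7b6, d9dd, db0c, ddfd}.
Reachable from f7f0: {01ec, 032c, 2d08, f7f0}.
In d9dd's history but not f7f0's: {5f4b, 7a77, b7b6, d9dd, db0c, ddfd} — 6 commits.

6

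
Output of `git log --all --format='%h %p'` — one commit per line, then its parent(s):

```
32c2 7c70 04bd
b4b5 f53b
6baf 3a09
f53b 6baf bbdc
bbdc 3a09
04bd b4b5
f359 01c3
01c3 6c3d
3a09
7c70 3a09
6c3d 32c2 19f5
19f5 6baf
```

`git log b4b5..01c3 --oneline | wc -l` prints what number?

6

Reachable from 01c3: {01c3, 04bd, 19f5, 32c2, 3a09, 6baf, 6c3d, 7c70, b4b5, bbdc, f53b}.
Reachable from b4b5: {3a09, 6baf, b4b5, bbdc, f53b}.
In 01c3's history but not b4b5's: {01c3, 04bd, 19f5, 32c2, 6c3d, 7c70} — 6 commits.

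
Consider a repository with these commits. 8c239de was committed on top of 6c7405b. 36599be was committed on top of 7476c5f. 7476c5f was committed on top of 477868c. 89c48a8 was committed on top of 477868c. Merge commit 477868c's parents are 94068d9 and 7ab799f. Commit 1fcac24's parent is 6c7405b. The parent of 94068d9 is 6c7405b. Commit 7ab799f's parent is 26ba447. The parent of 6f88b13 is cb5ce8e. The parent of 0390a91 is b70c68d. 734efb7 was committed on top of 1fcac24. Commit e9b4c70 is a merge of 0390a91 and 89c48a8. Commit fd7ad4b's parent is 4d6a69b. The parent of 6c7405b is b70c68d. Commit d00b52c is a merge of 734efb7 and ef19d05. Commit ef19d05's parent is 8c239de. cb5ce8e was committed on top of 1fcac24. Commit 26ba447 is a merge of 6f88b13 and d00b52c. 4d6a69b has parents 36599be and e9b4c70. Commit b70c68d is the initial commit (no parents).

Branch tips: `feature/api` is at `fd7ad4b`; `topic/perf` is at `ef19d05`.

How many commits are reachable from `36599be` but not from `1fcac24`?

12

Reachable from 36599be: {1fcac24, 26ba447, 36599be, 477868c, 6c7405b, 6f88b13, 734efb7, 7476c5f, 7ab799f, 8c239de, 94068d9, b70c68d, cb5ce8e, d00b52c, ef19d05}.
Reachable from 1fcac24: {1fcac24, 6c7405b, b70c68d}.
In 36599be's history but not 1fcac24's: {26ba447, 36599be, 477868c, 6f88b13, 734efb7, 7476c5f, 7ab799f, 8c239de, 94068d9, cb5ce8e, d00b52c, ef19d05} — 12 commits.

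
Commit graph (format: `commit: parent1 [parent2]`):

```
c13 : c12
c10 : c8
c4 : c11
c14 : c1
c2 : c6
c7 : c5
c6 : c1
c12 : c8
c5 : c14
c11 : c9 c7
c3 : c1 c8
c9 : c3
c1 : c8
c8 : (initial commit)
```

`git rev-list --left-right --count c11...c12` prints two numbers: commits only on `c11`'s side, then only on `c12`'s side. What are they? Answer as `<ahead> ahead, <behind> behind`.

Reachable from c11: {c1, c11, c14, c3, c5, c7, c8, c9}.
Reachable from c12: {c12, c8}.
Only in c11's history (ahead): {c1, c11, c14, c3, c5, c7, c9} — 7.
Only in c12's history (behind): {c12} — 1.

7 ahead, 1 behind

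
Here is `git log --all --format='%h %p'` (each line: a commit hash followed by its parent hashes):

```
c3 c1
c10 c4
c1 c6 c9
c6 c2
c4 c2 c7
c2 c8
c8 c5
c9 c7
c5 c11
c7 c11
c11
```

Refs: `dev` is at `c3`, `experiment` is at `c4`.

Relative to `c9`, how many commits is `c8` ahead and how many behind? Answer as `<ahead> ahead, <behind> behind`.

Reachable from c8: {c11, c5, c8}.
Reachable from c9: {c11, c7, c9}.
Only in c8's history (ahead): {c5, c8} — 2.
Only in c9's history (behind): {c7, c9} — 2.

2 ahead, 2 behind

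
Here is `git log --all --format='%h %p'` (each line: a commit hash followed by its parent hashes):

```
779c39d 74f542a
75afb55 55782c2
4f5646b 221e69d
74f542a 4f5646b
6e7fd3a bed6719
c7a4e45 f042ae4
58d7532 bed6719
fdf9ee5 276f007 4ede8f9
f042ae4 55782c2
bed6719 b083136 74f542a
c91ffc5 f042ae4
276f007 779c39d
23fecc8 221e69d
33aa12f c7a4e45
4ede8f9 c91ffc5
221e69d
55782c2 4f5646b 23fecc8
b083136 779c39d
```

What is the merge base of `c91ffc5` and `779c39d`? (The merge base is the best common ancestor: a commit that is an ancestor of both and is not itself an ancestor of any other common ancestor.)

Ancestors of c91ffc5: {221e69d, 23fecc8, 4f5646b, 55782c2, c91ffc5, f042ae4}.
Ancestors of 779c39d: {221e69d, 4f5646b, 74f542a, 779c39d}.
Common ancestors: {221e69d, 4f5646b}.
Among these, 4f5646b is not an ancestor of any other common ancestor — it is the merge base.

4f5646b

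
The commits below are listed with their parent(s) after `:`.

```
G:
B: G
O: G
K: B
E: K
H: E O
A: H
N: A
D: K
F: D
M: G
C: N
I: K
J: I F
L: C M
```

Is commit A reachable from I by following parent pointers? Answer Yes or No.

Ancestors of I: {B, G, I, K}.
A is not in that set, so it is not an ancestor of I.

No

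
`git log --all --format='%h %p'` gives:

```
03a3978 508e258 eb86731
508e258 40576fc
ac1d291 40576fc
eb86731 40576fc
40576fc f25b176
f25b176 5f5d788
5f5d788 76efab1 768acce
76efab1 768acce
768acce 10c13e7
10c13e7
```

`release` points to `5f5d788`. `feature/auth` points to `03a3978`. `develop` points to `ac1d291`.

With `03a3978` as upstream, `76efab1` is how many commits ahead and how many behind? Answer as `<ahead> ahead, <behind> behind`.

Reachable from 76efab1: {10c13e7, 768acce, 76efab1}.
Reachable from 03a3978: {03a3978, 10c13e7, 40576fc, 508e258, 5f5d788, 768acce, 76efab1, eb86731, f25b176}.
Only in 76efab1's history (ahead): {} — 0.
Only in 03a3978's history (behind): {03a3978, 40576fc, 508e258, 5f5d788, eb86731, f25b176} — 6.

0 ahead, 6 behind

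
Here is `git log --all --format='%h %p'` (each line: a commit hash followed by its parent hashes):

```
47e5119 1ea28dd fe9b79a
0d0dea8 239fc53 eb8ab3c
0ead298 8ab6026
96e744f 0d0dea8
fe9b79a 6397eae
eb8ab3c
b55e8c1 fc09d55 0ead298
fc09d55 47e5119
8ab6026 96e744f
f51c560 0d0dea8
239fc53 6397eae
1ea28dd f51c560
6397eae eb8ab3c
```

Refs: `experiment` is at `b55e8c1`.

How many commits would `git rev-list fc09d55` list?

9

Walking parent pointers from fc09d55: reachable set = {0d0dea8, 1ea28dd, 239fc53, 47e5119, 6397eae, eb8ab3c, f51c560, fc09d55, fe9b79a}.
That is 9 commits.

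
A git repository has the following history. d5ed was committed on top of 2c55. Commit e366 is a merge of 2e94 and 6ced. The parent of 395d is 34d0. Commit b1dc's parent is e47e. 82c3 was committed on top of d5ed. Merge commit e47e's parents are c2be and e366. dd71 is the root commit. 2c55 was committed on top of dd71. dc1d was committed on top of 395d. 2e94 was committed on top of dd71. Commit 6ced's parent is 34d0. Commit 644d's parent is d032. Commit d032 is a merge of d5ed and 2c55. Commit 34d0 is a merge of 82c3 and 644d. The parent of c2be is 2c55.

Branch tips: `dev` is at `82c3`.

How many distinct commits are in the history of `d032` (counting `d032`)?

4

Walking parent pointers from d032: reachable set = {2c55, d032, d5ed, dd71}.
That is 4 commits.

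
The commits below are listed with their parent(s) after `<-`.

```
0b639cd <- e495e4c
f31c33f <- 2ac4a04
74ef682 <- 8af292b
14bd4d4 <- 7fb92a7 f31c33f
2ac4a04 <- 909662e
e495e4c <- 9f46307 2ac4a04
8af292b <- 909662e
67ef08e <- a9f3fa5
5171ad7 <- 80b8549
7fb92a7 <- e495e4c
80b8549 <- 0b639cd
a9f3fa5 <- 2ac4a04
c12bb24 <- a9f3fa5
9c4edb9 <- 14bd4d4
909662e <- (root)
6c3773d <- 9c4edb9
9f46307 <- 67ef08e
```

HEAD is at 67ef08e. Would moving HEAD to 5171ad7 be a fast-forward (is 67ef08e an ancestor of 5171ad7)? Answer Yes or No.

A fast-forward from 67ef08e to 5171ad7 is possible iff 67ef08e is an ancestor of 5171ad7.
Ancestors of 5171ad7: {0b639cd, 2ac4a04, 5171ad7, 67ef08e, 80b8549, 909662e, 9f46307, a9f3fa5, e495e4c}.
67ef08e is among them, so fast-forward is possible.

Yes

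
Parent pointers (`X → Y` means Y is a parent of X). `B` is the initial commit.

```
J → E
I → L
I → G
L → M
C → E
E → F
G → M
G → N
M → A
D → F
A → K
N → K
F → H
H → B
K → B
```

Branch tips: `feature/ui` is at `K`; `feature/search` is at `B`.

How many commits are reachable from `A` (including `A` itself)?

Walking parent pointers from A: reachable set = {A, B, K}.
That is 3 commits.

3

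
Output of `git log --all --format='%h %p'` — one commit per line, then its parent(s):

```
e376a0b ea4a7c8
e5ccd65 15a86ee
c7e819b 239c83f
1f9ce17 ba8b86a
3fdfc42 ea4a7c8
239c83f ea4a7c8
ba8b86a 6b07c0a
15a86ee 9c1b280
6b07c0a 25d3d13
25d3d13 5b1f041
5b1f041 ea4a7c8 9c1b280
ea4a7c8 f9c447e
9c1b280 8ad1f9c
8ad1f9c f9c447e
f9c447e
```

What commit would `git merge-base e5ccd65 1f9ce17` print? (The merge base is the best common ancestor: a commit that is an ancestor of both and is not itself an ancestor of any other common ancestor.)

9c1b280

Ancestors of e5ccd65: {15a86ee, 8ad1f9c, 9c1b280, e5ccd65, f9c447e}.
Ancestors of 1f9ce17: {1f9ce17, 25d3d13, 5b1f041, 6b07c0a, 8ad1f9c, 9c1b280, ba8b86a, ea4a7c8, f9c447e}.
Common ancestors: {8ad1f9c, 9c1b280, f9c447e}.
Among these, 9c1b280 is not an ancestor of any other common ancestor — it is the merge base.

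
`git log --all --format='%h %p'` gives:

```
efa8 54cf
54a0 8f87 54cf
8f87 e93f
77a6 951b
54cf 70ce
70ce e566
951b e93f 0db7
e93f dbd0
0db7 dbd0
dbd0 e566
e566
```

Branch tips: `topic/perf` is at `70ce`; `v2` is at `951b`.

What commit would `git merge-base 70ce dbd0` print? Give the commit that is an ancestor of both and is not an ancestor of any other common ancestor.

e566

Ancestors of 70ce: {70ce, e566}.
Ancestors of dbd0: {dbd0, e566}.
Common ancestors: {e566}.
The only common ancestor is e566, so it is the merge base.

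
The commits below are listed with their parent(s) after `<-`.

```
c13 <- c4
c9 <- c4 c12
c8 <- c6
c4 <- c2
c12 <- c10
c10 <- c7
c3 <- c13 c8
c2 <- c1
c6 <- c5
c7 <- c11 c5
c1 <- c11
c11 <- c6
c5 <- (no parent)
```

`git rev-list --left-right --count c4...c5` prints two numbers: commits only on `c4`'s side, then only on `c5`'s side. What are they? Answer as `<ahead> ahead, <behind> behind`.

Reachable from c4: {c1, c11, c2, c4, c5, c6}.
Reachable from c5: {c5}.
Only in c4's history (ahead): {c1, c11, c2, c4, c6} — 5.
Only in c5's history (behind): {} — 0.

5 ahead, 0 behind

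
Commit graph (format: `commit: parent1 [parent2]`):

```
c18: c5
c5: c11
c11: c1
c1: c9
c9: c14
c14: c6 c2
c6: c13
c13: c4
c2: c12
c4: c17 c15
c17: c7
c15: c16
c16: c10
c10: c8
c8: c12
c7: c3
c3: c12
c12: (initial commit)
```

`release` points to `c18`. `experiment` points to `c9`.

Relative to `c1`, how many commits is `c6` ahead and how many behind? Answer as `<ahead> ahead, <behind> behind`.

Reachable from c6: {c10, c12, c13, c15, c16, c17, c3, c4, c6, c7, c8}.
Reachable from c1: {c1, c10, c12, c13, c14, c15, c16, c17, c2, c3, c4, c6, c7, c8, c9}.
Only in c6's history (ahead): {} — 0.
Only in c1's history (behind): {c1, c14, c2, c9} — 4.

0 ahead, 4 behind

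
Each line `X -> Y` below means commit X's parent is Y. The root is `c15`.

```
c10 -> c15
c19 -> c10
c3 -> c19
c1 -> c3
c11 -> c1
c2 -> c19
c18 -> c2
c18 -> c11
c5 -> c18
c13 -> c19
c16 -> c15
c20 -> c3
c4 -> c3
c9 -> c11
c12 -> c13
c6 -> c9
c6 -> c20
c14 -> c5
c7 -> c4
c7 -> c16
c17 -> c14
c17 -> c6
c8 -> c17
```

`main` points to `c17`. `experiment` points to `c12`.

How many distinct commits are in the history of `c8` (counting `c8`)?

15

Walking parent pointers from c8: reachable set = {c1, c10, c11, c14, c15, c17, c18, c19, c2, c20, c3, c5, c6, c8, c9}.
That is 15 commits.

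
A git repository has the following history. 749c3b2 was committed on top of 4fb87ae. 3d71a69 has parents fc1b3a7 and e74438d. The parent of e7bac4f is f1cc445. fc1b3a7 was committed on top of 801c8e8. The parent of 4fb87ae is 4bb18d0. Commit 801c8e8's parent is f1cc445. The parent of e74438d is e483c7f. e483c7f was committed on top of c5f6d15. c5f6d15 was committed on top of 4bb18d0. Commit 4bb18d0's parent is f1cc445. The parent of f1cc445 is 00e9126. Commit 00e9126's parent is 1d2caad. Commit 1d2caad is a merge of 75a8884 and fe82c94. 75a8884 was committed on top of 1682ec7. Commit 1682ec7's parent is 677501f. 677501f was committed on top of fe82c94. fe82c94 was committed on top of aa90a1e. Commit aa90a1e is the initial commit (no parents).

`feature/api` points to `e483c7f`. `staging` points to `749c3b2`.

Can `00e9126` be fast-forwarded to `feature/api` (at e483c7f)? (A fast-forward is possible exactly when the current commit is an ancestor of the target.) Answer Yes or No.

Yes

A fast-forward from 00e9126 to e483c7f is possible iff 00e9126 is an ancestor of e483c7f.
Ancestors of e483c7f: {00e9126, 1682ec7, 1d2caad, 4bb18d0, 677501f, 75a8884, aa90a1e, c5f6d15, e483c7f, f1cc445, fe82c94}.
00e9126 is among them, so fast-forward is possible.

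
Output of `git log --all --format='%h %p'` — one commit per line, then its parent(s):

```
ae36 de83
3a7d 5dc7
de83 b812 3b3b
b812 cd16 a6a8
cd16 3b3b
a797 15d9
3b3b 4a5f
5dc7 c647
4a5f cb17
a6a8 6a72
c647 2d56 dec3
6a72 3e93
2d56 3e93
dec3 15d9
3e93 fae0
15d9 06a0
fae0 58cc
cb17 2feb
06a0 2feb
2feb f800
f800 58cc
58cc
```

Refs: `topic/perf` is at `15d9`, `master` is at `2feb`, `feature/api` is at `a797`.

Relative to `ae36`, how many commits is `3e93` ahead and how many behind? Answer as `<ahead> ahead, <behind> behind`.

Reachable from 3e93: {3e93, 58cc, fae0}.
Reachable from ae36: {2feb, 3b3b, 3e93, 4a5f, 58cc, 6a72, a6a8, ae36, b812, cb17, cd16, de83, f800, fae0}.
Only in 3e93's history (ahead): {} — 0.
Only in ae36's history (behind): {2feb, 3b3b, 4a5f, 6a72, a6a8, ae36, b812, cb17, cd16, de83, f800} — 11.

0 ahead, 11 behind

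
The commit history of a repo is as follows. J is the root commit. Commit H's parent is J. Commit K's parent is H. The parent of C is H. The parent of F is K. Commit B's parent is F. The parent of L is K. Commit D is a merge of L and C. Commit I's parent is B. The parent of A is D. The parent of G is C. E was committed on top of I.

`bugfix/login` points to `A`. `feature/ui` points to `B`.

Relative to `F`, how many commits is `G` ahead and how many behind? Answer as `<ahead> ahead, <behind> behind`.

2 ahead, 2 behind

Reachable from G: {C, G, H, J}.
Reachable from F: {F, H, J, K}.
Only in G's history (ahead): {C, G} — 2.
Only in F's history (behind): {F, K} — 2.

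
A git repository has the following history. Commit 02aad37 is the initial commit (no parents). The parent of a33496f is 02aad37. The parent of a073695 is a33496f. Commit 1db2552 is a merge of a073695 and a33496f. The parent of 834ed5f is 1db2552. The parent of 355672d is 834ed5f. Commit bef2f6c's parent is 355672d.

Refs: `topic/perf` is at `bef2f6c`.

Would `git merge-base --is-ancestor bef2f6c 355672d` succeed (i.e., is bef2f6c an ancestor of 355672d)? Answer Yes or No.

Ancestors of 355672d: {02aad37, 1db2552, 355672d, 834ed5f, a073695, a33496f}.
bef2f6c is not in that set, so it is not an ancestor of 355672d.

No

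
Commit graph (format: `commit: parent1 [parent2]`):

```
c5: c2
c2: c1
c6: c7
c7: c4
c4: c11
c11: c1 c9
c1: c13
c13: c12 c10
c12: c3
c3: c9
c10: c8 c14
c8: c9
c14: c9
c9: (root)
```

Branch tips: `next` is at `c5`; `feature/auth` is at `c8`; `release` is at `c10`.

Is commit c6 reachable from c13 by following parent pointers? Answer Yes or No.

No

Ancestors of c13: {c10, c12, c13, c14, c3, c8, c9}.
c6 is not in that set, so it is not an ancestor of c13.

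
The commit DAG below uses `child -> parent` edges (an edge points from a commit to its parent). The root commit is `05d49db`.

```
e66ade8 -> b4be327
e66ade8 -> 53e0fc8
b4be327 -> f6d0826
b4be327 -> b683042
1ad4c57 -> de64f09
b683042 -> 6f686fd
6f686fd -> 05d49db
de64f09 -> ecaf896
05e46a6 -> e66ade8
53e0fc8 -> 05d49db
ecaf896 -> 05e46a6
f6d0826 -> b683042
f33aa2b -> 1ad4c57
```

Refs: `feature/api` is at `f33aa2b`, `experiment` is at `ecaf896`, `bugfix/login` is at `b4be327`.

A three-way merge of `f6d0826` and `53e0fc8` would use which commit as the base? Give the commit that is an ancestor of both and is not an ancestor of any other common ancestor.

Ancestors of f6d0826: {05d49db, 6f686fd, b683042, f6d0826}.
Ancestors of 53e0fc8: {05d49db, 53e0fc8}.
Common ancestors: {05d49db}.
The only common ancestor is 05d49db, so it is the merge base.

05d49db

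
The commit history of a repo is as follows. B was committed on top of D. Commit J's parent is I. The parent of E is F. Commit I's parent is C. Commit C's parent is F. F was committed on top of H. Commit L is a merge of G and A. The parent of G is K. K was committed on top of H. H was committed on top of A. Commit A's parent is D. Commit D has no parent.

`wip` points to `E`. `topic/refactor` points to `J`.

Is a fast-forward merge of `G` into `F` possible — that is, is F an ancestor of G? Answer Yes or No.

A fast-forward from F to G is possible iff F is an ancestor of G.
Ancestors of G: {A, D, G, H, K}.
F is not among them, so fast-forward is not possible.

No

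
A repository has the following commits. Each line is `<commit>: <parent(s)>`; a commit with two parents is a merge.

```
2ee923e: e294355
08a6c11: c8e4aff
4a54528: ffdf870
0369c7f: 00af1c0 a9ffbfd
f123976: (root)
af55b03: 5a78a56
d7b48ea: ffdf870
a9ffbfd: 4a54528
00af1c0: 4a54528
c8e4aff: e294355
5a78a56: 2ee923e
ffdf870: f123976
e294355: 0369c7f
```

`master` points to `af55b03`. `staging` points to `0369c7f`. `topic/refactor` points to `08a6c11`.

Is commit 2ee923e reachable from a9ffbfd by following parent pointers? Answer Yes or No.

Ancestors of a9ffbfd: {4a54528, a9ffbfd, f123976, ffdf870}.
2ee923e is not in that set, so it is not an ancestor of a9ffbfd.

No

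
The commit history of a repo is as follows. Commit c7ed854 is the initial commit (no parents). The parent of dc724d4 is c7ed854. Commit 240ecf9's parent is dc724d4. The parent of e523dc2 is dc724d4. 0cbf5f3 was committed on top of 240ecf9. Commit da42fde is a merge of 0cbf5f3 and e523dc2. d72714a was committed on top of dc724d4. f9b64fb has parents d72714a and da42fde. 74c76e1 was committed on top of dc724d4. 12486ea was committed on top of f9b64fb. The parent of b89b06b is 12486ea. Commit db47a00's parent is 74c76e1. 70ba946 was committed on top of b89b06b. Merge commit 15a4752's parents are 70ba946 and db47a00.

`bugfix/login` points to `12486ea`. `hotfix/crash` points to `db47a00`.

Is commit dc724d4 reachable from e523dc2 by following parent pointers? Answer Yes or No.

Ancestors of e523dc2 (commits reachable by following parents): {c7ed854, dc724d4, e523dc2}.
dc724d4 is in that set, so it is an ancestor of e523dc2.

Yes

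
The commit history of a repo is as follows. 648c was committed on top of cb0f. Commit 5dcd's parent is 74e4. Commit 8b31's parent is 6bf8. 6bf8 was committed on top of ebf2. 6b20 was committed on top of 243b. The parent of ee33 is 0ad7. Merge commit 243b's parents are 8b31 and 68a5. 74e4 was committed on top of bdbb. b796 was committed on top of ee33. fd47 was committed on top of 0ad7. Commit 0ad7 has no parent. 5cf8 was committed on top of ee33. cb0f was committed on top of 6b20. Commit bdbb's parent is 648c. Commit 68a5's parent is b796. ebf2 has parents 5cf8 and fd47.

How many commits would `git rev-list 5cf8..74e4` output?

Reachable from 74e4: {0ad7, 243b, 5cf8, 648c, 68a5, 6b20, 6bf8, 74e4, 8b31, b796, bdbb, cb0f, ebf2, ee33, fd47}.
Reachable from 5cf8: {0ad7, 5cf8, ee33}.
In 74e4's history but not 5cf8's: {243b, 648c, 68a5, 6b20, 6bf8, 74e4, 8b31, b796, bdbb, cb0f, ebf2, fd47} — 12 commits.

12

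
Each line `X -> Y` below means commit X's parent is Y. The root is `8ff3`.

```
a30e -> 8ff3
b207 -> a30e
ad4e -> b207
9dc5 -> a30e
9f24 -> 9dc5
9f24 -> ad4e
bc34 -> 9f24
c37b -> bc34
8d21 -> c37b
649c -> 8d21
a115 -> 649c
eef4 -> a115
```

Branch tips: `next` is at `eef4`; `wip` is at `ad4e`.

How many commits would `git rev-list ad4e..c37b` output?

Reachable from c37b: {8ff3, 9dc5, 9f24, a30e, ad4e, b207, bc34, c37b}.
Reachable from ad4e: {8ff3, a30e, ad4e, b207}.
In c37b's history but not ad4e's: {9dc5, 9f24, bc34, c37b} — 4 commits.

4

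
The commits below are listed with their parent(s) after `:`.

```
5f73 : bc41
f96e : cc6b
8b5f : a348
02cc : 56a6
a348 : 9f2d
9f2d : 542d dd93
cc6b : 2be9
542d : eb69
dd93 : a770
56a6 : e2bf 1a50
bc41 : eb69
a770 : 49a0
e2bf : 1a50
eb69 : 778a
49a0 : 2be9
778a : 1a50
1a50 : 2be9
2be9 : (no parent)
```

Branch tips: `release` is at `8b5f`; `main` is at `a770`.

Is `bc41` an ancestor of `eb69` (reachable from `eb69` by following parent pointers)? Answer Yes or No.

Ancestors of eb69: {1a50, 2be9, 778a, eb69}.
bc41 is not in that set, so it is not an ancestor of eb69.

No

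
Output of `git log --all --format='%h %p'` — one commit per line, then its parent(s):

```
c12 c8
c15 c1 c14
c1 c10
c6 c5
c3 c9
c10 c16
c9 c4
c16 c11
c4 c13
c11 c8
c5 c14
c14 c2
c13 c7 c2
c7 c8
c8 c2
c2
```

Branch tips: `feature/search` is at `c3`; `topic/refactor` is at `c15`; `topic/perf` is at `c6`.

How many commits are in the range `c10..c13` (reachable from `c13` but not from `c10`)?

Reachable from c13: {c13, c2, c7, c8}.
Reachable from c10: {c10, c11, c16, c2, c8}.
In c13's history but not c10's: {c13, c7} — 2 commits.

2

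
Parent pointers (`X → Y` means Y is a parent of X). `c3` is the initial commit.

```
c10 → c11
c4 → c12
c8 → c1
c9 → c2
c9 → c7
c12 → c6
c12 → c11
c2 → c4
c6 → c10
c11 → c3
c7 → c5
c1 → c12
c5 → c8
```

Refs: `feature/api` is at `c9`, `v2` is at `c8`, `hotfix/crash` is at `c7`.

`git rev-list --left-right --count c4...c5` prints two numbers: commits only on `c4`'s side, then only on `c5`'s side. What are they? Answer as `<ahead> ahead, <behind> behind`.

1 ahead, 3 behind

Reachable from c4: {c10, c11, c12, c3, c4, c6}.
Reachable from c5: {c1, c10, c11, c12, c3, c5, c6, c8}.
Only in c4's history (ahead): {c4} — 1.
Only in c5's history (behind): {c1, c5, c8} — 3.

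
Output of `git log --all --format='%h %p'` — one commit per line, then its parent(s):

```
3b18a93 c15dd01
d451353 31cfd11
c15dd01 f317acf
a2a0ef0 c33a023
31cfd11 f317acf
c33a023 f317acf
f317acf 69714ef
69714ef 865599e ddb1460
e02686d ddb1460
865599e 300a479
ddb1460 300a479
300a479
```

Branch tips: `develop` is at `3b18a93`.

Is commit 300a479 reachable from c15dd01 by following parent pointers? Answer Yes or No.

Yes

Ancestors of c15dd01 (commits reachable by following parents): {300a479, 69714ef, 865599e, c15dd01, ddb1460, f317acf}.
300a479 is in that set, so it is an ancestor of c15dd01.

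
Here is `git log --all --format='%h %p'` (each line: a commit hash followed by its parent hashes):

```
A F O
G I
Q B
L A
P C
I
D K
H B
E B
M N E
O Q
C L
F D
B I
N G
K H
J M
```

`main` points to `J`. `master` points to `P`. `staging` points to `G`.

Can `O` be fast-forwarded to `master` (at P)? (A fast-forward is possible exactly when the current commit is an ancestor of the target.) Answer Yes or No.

Yes

A fast-forward from O to P is possible iff O is an ancestor of P.
Ancestors of P: {A, B, C, D, F, H, I, K, L, O, P, Q}.
O is among them, so fast-forward is possible.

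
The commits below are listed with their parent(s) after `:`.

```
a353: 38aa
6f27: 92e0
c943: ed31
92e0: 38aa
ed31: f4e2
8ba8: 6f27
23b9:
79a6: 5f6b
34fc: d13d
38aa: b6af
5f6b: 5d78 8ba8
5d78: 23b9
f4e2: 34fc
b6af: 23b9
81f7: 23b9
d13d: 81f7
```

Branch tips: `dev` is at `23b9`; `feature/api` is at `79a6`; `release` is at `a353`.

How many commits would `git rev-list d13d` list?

Walking parent pointers from d13d: reachable set = {23b9, 81f7, d13d}.
That is 3 commits.

3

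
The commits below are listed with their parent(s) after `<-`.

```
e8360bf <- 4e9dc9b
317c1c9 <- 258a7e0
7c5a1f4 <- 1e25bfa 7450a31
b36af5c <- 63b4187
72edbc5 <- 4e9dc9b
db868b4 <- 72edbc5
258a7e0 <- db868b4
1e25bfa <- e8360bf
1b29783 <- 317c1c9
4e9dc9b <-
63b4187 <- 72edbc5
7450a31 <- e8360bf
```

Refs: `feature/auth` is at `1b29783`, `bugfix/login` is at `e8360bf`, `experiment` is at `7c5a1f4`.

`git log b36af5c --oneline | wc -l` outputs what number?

4

Walking parent pointers from b36af5c: reachable set = {4e9dc9b, 63b4187, 72edbc5, b36af5c}.
That is 4 commits.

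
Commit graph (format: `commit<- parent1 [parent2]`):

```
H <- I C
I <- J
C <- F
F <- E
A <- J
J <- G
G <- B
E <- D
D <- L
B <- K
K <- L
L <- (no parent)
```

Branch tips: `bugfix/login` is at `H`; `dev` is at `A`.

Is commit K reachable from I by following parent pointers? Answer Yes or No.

Yes

Ancestors of I (commits reachable by following parents): {B, G, I, J, K, L}.
K is in that set, so it is an ancestor of I.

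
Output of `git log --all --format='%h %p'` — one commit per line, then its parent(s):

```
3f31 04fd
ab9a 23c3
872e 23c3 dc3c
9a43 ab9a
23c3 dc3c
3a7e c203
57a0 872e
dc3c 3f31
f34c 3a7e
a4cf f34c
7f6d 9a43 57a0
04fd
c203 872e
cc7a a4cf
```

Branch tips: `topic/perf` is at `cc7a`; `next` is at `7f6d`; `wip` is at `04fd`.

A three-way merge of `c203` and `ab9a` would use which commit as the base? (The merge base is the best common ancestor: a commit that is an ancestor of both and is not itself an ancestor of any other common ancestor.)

23c3

Ancestors of c203: {04fd, 23c3, 3f31, 872e, c203, dc3c}.
Ancestors of ab9a: {04fd, 23c3, 3f31, ab9a, dc3c}.
Common ancestors: {04fd, 23c3, 3f31, dc3c}.
Among these, 23c3 is not an ancestor of any other common ancestor — it is the merge base.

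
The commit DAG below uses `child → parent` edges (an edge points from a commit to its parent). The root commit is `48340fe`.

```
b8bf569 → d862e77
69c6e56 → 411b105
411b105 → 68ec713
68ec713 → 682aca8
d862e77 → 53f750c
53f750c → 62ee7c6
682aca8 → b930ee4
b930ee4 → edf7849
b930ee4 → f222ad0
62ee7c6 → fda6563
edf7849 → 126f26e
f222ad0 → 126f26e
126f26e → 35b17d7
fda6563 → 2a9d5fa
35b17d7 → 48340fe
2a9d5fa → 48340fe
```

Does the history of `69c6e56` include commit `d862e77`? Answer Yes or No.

Ancestors of 69c6e56: {126f26e, 35b17d7, 411b105, 48340fe, 682aca8, 68ec713, 69c6e56, b930ee4, edf7849, f222ad0}.
d862e77 is not in that set, so it is not an ancestor of 69c6e56.

No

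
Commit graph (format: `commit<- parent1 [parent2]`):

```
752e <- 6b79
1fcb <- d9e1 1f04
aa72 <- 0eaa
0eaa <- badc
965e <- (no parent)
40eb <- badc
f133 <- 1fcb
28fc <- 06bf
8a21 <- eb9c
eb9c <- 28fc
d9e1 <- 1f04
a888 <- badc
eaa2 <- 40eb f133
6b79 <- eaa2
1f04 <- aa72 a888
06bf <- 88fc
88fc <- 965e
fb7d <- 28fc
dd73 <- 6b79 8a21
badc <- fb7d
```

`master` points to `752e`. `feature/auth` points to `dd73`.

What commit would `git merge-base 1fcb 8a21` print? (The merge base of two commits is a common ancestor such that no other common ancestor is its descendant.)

28fc

Ancestors of 1fcb: {06bf, 0eaa, 1f04, 1fcb, 28fc, 88fc, 965e, a888, aa72, badc, d9e1, fb7d}.
Ancestors of 8a21: {06bf, 28fc, 88fc, 8a21, 965e, eb9c}.
Common ancestors: {06bf, 28fc, 88fc, 965e}.
Among these, 28fc is not an ancestor of any other common ancestor — it is the merge base.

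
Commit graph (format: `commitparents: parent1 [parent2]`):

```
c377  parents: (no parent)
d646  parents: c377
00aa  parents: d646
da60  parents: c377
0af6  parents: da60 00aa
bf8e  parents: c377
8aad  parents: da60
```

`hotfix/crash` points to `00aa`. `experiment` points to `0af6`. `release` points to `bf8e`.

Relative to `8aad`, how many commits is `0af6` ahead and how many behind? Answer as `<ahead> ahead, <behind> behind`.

3 ahead, 1 behind

Reachable from 0af6: {00aa, 0af6, c377, d646, da60}.
Reachable from 8aad: {8aad, c377, da60}.
Only in 0af6's history (ahead): {00aa, 0af6, d646} — 3.
Only in 8aad's history (behind): {8aad} — 1.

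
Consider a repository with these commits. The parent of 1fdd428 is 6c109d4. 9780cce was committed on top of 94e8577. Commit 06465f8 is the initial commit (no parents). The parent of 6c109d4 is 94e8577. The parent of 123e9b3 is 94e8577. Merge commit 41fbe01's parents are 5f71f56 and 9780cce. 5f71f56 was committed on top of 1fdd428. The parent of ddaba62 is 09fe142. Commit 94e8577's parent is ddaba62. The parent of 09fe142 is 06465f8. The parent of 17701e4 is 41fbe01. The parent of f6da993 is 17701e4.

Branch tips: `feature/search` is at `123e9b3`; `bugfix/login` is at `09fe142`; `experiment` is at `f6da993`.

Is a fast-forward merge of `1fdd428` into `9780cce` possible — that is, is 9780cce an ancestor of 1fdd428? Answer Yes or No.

No

A fast-forward from 9780cce to 1fdd428 is possible iff 9780cce is an ancestor of 1fdd428.
Ancestors of 1fdd428: {06465f8, 09fe142, 1fdd428, 6c109d4, 94e8577, ddaba62}.
9780cce is not among them, so fast-forward is not possible.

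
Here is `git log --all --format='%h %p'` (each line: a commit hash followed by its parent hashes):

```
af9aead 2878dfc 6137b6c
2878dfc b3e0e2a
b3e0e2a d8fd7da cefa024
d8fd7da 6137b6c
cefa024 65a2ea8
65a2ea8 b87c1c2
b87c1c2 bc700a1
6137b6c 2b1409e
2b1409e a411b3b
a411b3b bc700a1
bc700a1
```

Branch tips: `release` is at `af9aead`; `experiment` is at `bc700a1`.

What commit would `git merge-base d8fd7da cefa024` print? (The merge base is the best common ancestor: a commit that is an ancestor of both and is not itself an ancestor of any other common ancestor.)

Ancestors of d8fd7da: {2b1409e, 6137b6c, a411b3b, bc700a1, d8fd7da}.
Ancestors of cefa024: {65a2ea8, b87c1c2, bc700a1, cefa024}.
Common ancestors: {bc700a1}.
The only common ancestor is bc700a1, so it is the merge base.

bc700a1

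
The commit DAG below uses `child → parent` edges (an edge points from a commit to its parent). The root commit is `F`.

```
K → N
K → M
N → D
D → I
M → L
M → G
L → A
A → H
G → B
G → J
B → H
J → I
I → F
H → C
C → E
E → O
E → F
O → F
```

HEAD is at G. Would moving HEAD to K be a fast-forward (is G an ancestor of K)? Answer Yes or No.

A fast-forward from G to K is possible iff G is an ancestor of K.
Ancestors of K: {A, B, C, D, E, F, G, H, I, J, K, L, M, N, O}.
G is among them, so fast-forward is possible.

Yes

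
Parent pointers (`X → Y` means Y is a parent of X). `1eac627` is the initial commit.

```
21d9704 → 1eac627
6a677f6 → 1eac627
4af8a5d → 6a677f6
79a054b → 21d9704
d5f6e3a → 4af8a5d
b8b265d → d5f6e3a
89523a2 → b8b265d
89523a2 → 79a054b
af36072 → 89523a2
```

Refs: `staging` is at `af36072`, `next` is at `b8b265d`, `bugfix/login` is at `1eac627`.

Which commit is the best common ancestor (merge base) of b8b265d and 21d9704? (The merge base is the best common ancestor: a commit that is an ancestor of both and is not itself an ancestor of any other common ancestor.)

Ancestors of b8b265d: {1eac627, 4af8a5d, 6a677f6, b8b265d, d5f6e3a}.
Ancestors of 21d9704: {1eac627, 21d9704}.
Common ancestors: {1eac627}.
The only common ancestor is 1eac627, so it is the merge base.

1eac627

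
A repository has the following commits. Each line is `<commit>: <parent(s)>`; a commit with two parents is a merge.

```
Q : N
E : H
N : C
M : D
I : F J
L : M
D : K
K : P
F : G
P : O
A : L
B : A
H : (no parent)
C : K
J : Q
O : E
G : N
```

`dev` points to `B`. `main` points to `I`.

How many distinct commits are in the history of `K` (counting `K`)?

Walking parent pointers from K: reachable set = {E, H, K, O, P}.
That is 5 commits.

5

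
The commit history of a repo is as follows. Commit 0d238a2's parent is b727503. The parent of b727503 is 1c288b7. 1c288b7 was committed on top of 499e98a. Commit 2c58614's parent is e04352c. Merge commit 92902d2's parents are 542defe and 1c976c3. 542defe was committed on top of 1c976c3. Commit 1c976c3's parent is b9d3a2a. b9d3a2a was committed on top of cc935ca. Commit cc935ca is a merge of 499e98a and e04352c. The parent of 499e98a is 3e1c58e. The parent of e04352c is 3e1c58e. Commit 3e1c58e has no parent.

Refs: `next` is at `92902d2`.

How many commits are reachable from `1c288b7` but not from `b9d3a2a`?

1

Reachable from 1c288b7: {1c288b7, 3e1c58e, 499e98a}.
Reachable from b9d3a2a: {3e1c58e, 499e98a, b9d3a2a, cc935ca, e04352c}.
In 1c288b7's history but not b9d3a2a's: {1c288b7} — 1 commit.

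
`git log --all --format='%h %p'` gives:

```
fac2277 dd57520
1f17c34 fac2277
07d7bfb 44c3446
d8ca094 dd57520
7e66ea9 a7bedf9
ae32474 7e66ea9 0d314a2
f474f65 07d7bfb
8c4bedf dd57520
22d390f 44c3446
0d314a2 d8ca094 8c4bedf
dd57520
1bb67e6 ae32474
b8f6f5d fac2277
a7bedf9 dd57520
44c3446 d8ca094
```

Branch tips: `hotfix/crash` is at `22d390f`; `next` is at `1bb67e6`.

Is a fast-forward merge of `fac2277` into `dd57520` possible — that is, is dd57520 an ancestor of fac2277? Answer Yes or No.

A fast-forward from dd57520 to fac2277 is possible iff dd57520 is an ancestor of fac2277.
Ancestors of fac2277: {dd57520, fac2277}.
dd57520 is among them, so fast-forward is possible.

Yes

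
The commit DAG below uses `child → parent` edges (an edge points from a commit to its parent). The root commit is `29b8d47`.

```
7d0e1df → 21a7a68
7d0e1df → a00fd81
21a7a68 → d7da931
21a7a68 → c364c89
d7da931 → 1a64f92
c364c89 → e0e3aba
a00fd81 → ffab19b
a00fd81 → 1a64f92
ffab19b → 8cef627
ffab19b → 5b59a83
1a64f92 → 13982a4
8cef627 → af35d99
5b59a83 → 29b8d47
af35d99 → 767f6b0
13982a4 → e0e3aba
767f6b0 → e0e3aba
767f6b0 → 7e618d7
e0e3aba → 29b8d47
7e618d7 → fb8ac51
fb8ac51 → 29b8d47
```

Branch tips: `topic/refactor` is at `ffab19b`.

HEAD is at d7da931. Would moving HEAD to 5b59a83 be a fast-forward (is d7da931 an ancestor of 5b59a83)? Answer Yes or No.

No

A fast-forward from d7da931 to 5b59a83 is possible iff d7da931 is an ancestor of 5b59a83.
Ancestors of 5b59a83: {29b8d47, 5b59a83}.
d7da931 is not among them, so fast-forward is not possible.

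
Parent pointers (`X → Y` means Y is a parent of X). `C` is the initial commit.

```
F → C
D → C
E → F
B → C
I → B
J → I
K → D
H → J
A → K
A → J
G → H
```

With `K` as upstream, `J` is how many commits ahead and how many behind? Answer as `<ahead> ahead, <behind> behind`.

3 ahead, 2 behind

Reachable from J: {B, C, I, J}.
Reachable from K: {C, D, K}.
Only in J's history (ahead): {B, I, J} — 3.
Only in K's history (behind): {D, K} — 2.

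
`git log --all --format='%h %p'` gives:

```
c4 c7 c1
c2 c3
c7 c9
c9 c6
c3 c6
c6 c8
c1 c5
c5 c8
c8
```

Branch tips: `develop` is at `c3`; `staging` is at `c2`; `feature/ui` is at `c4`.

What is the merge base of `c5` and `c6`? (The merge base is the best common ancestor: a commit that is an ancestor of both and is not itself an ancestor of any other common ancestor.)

c8

Ancestors of c5: {c5, c8}.
Ancestors of c6: {c6, c8}.
Common ancestors: {c8}.
The only common ancestor is c8, so it is the merge base.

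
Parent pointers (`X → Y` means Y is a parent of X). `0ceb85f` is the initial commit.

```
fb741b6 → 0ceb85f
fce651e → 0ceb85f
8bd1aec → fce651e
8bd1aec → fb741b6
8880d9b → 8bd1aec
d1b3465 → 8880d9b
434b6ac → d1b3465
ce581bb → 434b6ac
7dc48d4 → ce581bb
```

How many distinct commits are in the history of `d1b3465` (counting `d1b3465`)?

Walking parent pointers from d1b3465: reachable set = {0ceb85f, 8880d9b, 8bd1aec, d1b3465, fb741b6, fce651e}.
That is 6 commits.

6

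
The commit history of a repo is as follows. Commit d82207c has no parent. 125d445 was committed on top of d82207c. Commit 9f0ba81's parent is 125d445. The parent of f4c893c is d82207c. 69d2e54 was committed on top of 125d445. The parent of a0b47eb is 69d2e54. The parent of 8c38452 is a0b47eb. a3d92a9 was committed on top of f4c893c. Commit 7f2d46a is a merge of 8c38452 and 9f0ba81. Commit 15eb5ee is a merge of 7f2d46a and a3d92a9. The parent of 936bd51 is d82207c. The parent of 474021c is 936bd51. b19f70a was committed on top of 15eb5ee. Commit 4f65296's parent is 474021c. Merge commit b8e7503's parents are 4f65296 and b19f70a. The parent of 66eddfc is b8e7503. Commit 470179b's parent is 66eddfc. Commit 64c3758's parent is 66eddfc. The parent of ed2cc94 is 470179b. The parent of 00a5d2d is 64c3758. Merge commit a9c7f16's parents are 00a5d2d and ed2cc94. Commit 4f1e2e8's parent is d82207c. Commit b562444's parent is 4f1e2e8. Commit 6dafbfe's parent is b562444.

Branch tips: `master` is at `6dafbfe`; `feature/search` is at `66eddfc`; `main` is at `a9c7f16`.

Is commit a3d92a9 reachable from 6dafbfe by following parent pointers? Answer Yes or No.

No

Ancestors of 6dafbfe: {4f1e2e8, 6dafbfe, b562444, d82207c}.
a3d92a9 is not in that set, so it is not an ancestor of 6dafbfe.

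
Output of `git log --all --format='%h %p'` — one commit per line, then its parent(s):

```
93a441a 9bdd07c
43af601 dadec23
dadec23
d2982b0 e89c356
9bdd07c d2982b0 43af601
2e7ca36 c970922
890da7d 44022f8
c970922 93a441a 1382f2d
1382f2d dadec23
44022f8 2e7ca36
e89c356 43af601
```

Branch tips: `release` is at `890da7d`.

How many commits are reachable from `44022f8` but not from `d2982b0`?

Reachable from 44022f8: {1382f2d, 2e7ca36, 43af601, 44022f8, 93a441a, 9bdd07c, c970922, d2982b0, dadec23, e89c356}.
Reachable from d2982b0: {43af601, d2982b0, dadec23, e89c356}.
In 44022f8's history but not d2982b0's: {1382f2d, 2e7ca36, 44022f8, 93a441a, 9bdd07c, c970922} — 6 commits.

6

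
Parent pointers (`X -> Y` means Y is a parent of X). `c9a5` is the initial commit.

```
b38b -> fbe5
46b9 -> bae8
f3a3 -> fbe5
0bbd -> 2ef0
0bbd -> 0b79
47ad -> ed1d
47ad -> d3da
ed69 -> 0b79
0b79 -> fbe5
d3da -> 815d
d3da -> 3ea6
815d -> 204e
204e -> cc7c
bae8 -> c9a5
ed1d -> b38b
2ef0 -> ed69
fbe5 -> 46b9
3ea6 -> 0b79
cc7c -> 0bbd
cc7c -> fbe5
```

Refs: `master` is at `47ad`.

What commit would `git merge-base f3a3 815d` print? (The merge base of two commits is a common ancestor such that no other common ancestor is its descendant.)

Ancestors of f3a3: {46b9, bae8, c9a5, f3a3, fbe5}.
Ancestors of 815d: {0b79, 0bbd, 204e, 2ef0, 46b9, 815d, bae8, c9a5, cc7c, ed69, fbe5}.
Common ancestors: {46b9, bae8, c9a5, fbe5}.
Among these, fbe5 is not an ancestor of any other common ancestor — it is the merge base.

fbe5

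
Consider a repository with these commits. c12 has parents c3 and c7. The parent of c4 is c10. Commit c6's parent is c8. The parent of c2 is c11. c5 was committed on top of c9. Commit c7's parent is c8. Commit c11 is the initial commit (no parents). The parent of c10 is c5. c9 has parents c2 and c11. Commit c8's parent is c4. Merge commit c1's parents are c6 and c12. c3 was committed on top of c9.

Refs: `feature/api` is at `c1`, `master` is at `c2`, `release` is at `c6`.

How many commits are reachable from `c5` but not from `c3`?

Reachable from c5: {c11, c2, c5, c9}.
Reachable from c3: {c11, c2, c3, c9}.
In c5's history but not c3's: {c5} — 1 commit.

1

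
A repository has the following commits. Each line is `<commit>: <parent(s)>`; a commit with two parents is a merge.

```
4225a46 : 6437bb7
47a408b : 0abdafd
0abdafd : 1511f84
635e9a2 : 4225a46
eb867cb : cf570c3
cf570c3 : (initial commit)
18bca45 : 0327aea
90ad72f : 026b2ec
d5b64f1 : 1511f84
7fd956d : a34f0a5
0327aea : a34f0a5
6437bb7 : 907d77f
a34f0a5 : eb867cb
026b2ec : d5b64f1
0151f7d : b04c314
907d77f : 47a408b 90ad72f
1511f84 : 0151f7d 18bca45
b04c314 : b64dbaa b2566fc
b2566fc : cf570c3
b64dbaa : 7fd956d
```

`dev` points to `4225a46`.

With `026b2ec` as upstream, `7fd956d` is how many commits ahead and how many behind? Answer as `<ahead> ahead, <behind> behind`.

0 ahead, 9 behind

Reachable from 7fd956d: {7fd956d, a34f0a5, cf570c3, eb867cb}.
Reachable from 026b2ec: {0151f7d, 026b2ec, 0327aea, 1511f84, 18bca45, 7fd956d, a34f0a5, b04c314, b2566fc, b64dbaa, cf570c3, d5b64f1, eb867cb}.
Only in 7fd956d's history (ahead): {} — 0.
Only in 026b2ec's history (behind): {0151f7d, 026b2ec, 0327aea, 1511f84, 18bca45, b04c314, b2566fc, b64dbaa, d5b64f1} — 9.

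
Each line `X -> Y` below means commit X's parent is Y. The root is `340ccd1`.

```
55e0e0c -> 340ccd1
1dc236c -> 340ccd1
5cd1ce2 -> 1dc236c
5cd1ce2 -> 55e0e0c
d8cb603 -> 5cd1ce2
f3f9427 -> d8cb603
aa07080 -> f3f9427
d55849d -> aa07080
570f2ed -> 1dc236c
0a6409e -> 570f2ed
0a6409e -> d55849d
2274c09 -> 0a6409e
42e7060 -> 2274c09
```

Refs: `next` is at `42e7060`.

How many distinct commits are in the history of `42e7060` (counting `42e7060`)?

12

Walking parent pointers from 42e7060: reachable set = {0a6409e, 1dc236c, 2274c09, 340ccd1, 42e7060, 55e0e0c, 570f2ed, 5cd1ce2, aa07080, d55849d, d8cb603, f3f9427}.
That is 12 commits.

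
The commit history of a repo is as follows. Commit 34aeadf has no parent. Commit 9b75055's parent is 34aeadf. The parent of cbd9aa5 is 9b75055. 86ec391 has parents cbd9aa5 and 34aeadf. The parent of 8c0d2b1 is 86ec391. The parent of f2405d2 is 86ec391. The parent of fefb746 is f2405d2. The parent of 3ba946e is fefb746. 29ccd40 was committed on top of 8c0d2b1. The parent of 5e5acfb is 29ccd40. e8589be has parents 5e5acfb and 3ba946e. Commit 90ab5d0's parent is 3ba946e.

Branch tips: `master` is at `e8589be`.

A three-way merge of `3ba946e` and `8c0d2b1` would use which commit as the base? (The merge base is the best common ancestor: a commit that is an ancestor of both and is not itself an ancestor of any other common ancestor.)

86ec391

Ancestors of 3ba946e: {34aeadf, 3ba946e, 86ec391, 9b75055, cbd9aa5, f2405d2, fefb746}.
Ancestors of 8c0d2b1: {34aeadf, 86ec391, 8c0d2b1, 9b75055, cbd9aa5}.
Common ancestors: {34aeadf, 86ec391, 9b75055, cbd9aa5}.
Among these, 86ec391 is not an ancestor of any other common ancestor — it is the merge base.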